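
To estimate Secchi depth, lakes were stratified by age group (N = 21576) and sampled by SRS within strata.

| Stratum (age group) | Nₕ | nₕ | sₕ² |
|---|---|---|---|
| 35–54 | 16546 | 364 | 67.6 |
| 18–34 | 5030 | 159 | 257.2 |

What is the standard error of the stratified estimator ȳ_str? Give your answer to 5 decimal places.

Var(ȳ_str) = Σₕ Wₕ²(1 − fₕ)sₕ²/nₕ with Wₕ = Nₕ/N, N = 21576.
35–54: Wₕ = 0.76687060; term = 0.76687060²·(1 − 0.02199927)·67.6/364 = 0.10681412.
18–34: Wₕ = 0.23312940; term = 0.23312940²·(1 − 0.03161034)·257.2/159 = 0.08513695.
Sum = 0.19195107.
SE = √(0.19195107) = 0.43812.

0.43812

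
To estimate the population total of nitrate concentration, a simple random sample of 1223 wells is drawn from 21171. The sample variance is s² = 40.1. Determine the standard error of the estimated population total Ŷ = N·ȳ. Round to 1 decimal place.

3721.2

Var(Ŷ) = N²·Var(ȳ) = N²·(1 − n/N)·s²/n.
f = 1223/21171 = 0.05776770; Var(ȳ) = 0.94223230·40.1/1223 = 0.030894125.
Var(Ŷ) = 21171² · 0.030894125 = 1.3847094 × 10^7.
SE(Ŷ) = √(1.3847094 × 10^7) = 3721.2.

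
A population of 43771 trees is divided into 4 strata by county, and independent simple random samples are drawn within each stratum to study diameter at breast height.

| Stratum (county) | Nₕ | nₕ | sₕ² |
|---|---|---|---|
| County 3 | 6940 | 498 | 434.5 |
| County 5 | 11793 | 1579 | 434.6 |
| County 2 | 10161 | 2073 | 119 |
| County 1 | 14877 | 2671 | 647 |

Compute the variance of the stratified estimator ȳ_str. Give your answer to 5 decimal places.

0.06308

Var(ȳ_str) = Σₕ Wₕ²(1 − fₕ)sₕ²/nₕ with Wₕ = Nₕ/N, N = 43771.
County 3: Wₕ = 0.15855247; term = 0.15855247²·(1 − 0.07175793)·434.5/498 = 0.020359527.
County 5: Wₕ = 0.26942496; term = 0.26942496²·(1 − 0.13389299)·434.6/1579 = 0.017304331.
County 2: Wₕ = 0.23214000; term = 0.23214000²·(1 − 0.20401535)·119/2073 = 0.0024623644.
County 1: Wₕ = 0.33988257; term = 0.33988257²·(1 − 0.17953889)·647/2671 = 0.022958641.
Sum = 0.063084863.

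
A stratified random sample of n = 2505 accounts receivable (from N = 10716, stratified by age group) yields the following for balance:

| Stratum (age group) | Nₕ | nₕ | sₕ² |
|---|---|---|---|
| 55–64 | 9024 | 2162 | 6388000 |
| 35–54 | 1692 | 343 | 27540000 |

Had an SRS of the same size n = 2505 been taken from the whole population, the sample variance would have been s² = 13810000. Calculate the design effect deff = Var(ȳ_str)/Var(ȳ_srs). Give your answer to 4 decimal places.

0.7550

Var(ȳ_str) = Σ Wₕ²(1−fₕ)sₕ²/nₕ with Wₕ = Nₕ/10716:
  55–64: (9024/10716)²·(1−2162/9024)·6388000/2162 = 1593.2855
  35–54: (1692/10716)²·(1−343/1692)·27540000/343 = 1595.9406
  → Var(ȳ_str) = 3189.2261.
Var(ȳ_srs) = (1 − 2505/10716)·13810000/2505 = 4224.2469.
deff = 3189.2261 / 4224.2469 = 0.7550.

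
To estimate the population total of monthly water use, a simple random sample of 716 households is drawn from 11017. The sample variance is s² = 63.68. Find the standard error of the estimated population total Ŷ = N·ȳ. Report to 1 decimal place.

Var(Ŷ) = N²·Var(ȳ) = N²·(1 − n/N)·s²/n.
f = 716/11017 = 0.06499047; Var(ȳ) = 0.93500953·63.68/716 = 0.08315839.
Var(Ŷ) = 11017² · 0.08315839 = 1.009329 × 10^7.
SE(Ŷ) = √(1.009329 × 10^7) = 3177.0.

3177.0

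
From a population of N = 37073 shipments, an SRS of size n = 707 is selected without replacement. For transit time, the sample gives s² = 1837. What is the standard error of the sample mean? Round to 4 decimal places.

1.5965

Under SRS without replacement, Var(ȳ) = (1 − f)·s²/n with f = n/N = 707/37073 = 0.01907048.
Var(ȳ) = (1 − 0.01907048)·1837/707 = 0.98092952·2.5983027 = 2.5487518.
SE(ȳ) = √(2.5487518) = 1.5965.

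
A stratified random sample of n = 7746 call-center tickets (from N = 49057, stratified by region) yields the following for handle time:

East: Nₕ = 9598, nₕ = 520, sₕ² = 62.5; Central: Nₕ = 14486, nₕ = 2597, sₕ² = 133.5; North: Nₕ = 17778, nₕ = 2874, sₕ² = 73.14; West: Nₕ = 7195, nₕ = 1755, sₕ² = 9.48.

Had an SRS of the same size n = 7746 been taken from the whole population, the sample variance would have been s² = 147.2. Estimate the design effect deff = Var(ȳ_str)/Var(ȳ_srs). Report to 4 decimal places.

0.6824

Var(ȳ_str) = Σ Wₕ²(1−fₕ)sₕ²/nₕ with Wₕ = Nₕ/49057:
  East: (9598/49057)²·(1−520/9598)·62.5/520 = 0.0043515665
  Central: (14486/49057)²·(1−2597/14486)·133.5/2597 = 0.0036787574
  North: (17778/49057)²·(1−2874/17778)·73.14/2874 = 0.0028018957
  West: (7195/49057)²·(1−1755/7195)·9.48/1755 = 8.7853475 × 10^-5
  → Var(ȳ_str) = 0.010920073.
Var(ȳ_srs) = (1 − 7746/49057)·147.2/7746 = 0.016002765.
deff = 0.010920073 / 0.016002765 = 0.6824.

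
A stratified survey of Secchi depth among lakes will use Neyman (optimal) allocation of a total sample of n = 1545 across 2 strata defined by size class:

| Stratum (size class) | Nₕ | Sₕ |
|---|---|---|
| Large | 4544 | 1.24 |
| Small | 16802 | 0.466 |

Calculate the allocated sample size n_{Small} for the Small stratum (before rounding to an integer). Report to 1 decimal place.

Neyman allocation: nₕ = n·NₕSₕ / Σⱼ NⱼSⱼ.
Σ NⱼSⱼ = 4544·1.24 + 16802·0.466 = 13464.292.
n_{Small} = 1545·16802·0.466 / 13464.292 = 898.4.

898.4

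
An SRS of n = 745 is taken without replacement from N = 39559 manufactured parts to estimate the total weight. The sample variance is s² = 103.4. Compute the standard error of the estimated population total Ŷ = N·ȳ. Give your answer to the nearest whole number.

14598

Var(Ŷ) = N²·Var(ȳ) = N²·(1 − n/N)·s²/n.
f = 745/39559 = 0.01883263; Var(ȳ) = 0.98116737·103.4/745 = 0.13617813.
Var(Ŷ) = 39559² · 0.13617813 = 2.1310713 × 10^8.
SE(Ŷ) = √(2.1310713 × 10^8) = 14598.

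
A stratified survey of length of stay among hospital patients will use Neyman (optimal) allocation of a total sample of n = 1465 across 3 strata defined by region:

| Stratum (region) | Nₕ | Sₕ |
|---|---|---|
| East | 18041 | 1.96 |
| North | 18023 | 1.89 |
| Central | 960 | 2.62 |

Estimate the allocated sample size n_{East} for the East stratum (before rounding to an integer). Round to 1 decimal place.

Neyman allocation: nₕ = n·NₕSₕ / Σⱼ NⱼSⱼ.
Σ NⱼSⱼ = 18041·1.96 + 18023·1.89 + 960·2.62 = 71939.03.
n_{East} = 1465·18041·1.96 / 71939.03 = 720.1.

720.1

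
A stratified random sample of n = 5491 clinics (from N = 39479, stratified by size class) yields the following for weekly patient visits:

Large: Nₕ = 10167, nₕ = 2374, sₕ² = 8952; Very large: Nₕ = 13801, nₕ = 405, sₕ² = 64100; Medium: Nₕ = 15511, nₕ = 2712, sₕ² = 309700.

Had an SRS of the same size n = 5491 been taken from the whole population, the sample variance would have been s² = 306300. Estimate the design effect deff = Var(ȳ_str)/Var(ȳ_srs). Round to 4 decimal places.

Var(ȳ_str) = Σ Wₕ²(1−fₕ)sₕ²/nₕ with Wₕ = Nₕ/39479:
  Large: (10167/39479)²·(1−2374/10167)·8952/2374 = 0.19169226
  Very large: (13801/39479)²·(1−405/13801)·64100/405 = 18.773983
  Medium: (15511/39479)²·(1−2712/15511)·309700/2712 = 14.545715
  → Var(ȳ_str) = 33.51139.
Var(ȳ_srs) = (1 − 5491/39479)·306300/5491 = 48.023634.
deff = 33.51139 / 48.023634 = 0.6978.

0.6978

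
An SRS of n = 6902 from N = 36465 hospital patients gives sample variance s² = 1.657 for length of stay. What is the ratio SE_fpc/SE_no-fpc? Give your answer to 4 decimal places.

0.9004

f = n/N = 6902/36465 = 0.18927739.
SE_no-fpc = √(s²/n) = 0.015494365; SE_fpc = √((1−f)s²/n) = 0.013951147.
Ratio = √(1−f) = 0.90040136.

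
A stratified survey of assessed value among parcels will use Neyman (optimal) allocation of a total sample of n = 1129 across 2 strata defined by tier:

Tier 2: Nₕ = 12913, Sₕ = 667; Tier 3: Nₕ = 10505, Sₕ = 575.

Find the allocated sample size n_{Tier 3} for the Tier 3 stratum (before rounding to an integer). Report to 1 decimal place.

465.4

Neyman allocation: nₕ = n·NₕSₕ / Σⱼ NⱼSⱼ.
Σ NⱼSⱼ = 12913·667 + 10505·575 = 1.4653346 × 10^7.
n_{Tier 3} = 1129·10505·575 / (1.4653346 × 10^7) = 465.4.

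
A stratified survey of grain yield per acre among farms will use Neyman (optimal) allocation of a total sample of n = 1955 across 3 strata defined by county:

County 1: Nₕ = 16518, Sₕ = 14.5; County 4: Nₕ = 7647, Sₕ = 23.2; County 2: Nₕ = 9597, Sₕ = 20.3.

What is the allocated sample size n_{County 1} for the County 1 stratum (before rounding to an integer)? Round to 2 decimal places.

765.43

Neyman allocation: nₕ = n·NₕSₕ / Σⱼ NⱼSⱼ.
Σ NⱼSⱼ = 16518·14.5 + 7647·23.2 + 9597·20.3 = 611740.5.
n_{County 1} = 1955·16518·14.5 / 611740.5 = 765.43.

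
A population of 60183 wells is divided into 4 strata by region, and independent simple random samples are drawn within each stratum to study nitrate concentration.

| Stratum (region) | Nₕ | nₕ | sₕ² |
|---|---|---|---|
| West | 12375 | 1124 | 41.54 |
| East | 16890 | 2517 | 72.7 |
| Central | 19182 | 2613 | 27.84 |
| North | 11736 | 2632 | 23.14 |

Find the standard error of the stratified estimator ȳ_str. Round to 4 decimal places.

0.0675

Var(ȳ_str) = Σₕ Wₕ²(1 − fₕ)sₕ²/nₕ with Wₕ = Nₕ/N, N = 60183.
West: Wₕ = 0.20562285; term = 0.20562285²·(1 − 0.09082828)·41.54/1124 = 0.0014206557.
East: Wₕ = 0.28064404; term = 0.28064404²·(1 − 0.14902309)·72.7/2517 = 0.0019358897.
Central: Wₕ = 0.31872788; term = 0.31872788²·(1 − 0.13622146)·27.84/2613 = 9.3491546 × 10^-4.
North: Wₕ = 0.19500523; term = 0.19500523²·(1 − 0.22426721)·23.14/2632 = 2.5934755 × 10^-4.
Sum = 0.0045508084.
SE = √(0.0045508084) = 0.0675.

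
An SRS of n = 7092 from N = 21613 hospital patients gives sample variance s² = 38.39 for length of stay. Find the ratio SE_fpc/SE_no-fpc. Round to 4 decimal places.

0.8197

f = n/N = 7092/21613 = 0.32813584.
SE_no-fpc = √(s²/n) = 0.073574055; SE_fpc = √((1−f)s²/n) = 0.060306681.
Ratio = √(1−f) = 0.81967320.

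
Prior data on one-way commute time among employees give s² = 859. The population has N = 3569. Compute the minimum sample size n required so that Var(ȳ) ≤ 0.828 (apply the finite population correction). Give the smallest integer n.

804

Without fpc, n₀ = s²/D = 859/0.828 = 1037.4396.
With fpc, (1 − n/N)·s²/n ≤ D requires n ≥ n₀/(1 + n₀/N) = 1037.4396/(1 + 1037.4396/3569) = 803.7926.
Rounding up, n = 804.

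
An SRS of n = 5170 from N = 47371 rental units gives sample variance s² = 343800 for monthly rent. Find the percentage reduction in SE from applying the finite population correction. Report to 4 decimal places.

f = n/N = 5170/47371 = 0.10913850.
SE_no-fpc = √(s²/n) = 8.1546939; SE_fpc = √((1−f)s²/n) = 7.6968453.
Ratio = √(1−f) = 0.94385460. Reduction = 100·(1 − 0.94385460) = 5.6145%.

5.6145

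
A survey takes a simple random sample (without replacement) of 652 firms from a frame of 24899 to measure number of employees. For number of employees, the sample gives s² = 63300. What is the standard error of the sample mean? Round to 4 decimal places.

Under SRS without replacement, Var(ȳ) = (1 − f)·s²/n with f = n/N = 652/24899 = 0.02618579.
Var(ȳ) = (1 − 0.02618579)·63300/652 = 0.97381421·97.08589 = 94.543619.
SE(ȳ) = √(94.543619) = 9.7234.

9.7234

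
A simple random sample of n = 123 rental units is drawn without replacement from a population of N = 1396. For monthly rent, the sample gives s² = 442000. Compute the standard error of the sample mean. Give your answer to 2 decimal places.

57.24

Under SRS without replacement, Var(ȳ) = (1 − f)·s²/n with f = n/N = 123/1396 = 0.08810888.
Var(ȳ) = (1 − 0.08810888)·442000/123 = 0.91189112·3593.4959 = 3276.877.
SE(ȳ) = √(3276.877) = 57.24.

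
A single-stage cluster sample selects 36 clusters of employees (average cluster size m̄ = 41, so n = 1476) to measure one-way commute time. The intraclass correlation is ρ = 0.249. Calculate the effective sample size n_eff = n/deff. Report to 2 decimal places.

deff = 1 + (41 − 1)·0.249 = 1 + 9.96 = 10.96.
n_eff = 1476 / 10.96 = 134.67.

134.67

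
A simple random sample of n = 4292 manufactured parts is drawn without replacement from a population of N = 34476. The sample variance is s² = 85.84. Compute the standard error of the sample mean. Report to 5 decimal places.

Under SRS without replacement, Var(ȳ) = (1 − f)·s²/n with f = n/N = 4292/34476 = 0.12449240.
Var(ȳ) = (1 − 0.12449240)·85.84/4292 = 0.87550760·0.02 = 0.017510152.
SE(ȳ) = √(0.017510152) = 0.13233.

0.13233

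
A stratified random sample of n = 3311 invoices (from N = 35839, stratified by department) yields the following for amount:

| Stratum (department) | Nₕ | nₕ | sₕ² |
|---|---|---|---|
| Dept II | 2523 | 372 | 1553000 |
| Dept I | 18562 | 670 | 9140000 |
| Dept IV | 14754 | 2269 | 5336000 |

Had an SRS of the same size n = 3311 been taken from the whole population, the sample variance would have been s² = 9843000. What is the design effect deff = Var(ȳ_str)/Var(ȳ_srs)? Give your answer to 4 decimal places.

1.4388

Var(ȳ_str) = Σ Wₕ²(1−fₕ)sₕ²/nₕ with Wₕ = Nₕ/35839:
  Dept II: (2523/35839)²·(1−372/2523)·1553000/372 = 17.639018
  Dept I: (18562/35839)²·(1−670/18562)·9140000/670 = 3527.3072
  Dept IV: (14754/35839)²·(1−2269/14754)·5336000/2269 = 337.26237
  → Var(ȳ_str) = 3882.2086.
Var(ȳ_srs) = (1 − 3311/35839)·9843000/3311 = 2698.1729.
deff = 3882.2086 / 2698.1729 = 1.4388.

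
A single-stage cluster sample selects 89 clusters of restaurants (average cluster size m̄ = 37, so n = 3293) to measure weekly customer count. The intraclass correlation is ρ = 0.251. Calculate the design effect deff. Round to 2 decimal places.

10.04

deff = 1 + (37 − 1)·0.251 = 1 + 9.036 = 10.036.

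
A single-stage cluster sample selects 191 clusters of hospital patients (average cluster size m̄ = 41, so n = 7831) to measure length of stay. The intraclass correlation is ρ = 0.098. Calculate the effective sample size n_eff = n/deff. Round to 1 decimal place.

deff = 1 + (41 − 1)·0.098 = 1 + 3.92 = 4.92.
n_eff = 7831 / 4.92 = 1591.7.

1591.7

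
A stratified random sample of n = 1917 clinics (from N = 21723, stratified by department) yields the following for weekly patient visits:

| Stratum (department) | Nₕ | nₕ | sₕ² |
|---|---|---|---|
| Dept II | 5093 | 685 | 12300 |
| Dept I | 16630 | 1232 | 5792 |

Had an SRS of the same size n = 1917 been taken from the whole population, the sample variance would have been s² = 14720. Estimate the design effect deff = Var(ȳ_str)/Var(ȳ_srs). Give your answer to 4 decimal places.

0.4864

Var(ȳ_str) = Σ Wₕ²(1−fₕ)sₕ²/nₕ with Wₕ = Nₕ/21723:
  Dept II: (5093/21723)²·(1−685/5093)·12300/685 = 0.85426025
  Dept I: (16630/21723)²·(1−1232/16630)·5792/1232 = 2.551143
  → Var(ȳ_str) = 3.4054033.
Var(ȳ_srs) = (1 − 1917/21723)·14720/1917 = 7.0010418.
deff = 3.4054033 / 7.0010418 = 0.4864.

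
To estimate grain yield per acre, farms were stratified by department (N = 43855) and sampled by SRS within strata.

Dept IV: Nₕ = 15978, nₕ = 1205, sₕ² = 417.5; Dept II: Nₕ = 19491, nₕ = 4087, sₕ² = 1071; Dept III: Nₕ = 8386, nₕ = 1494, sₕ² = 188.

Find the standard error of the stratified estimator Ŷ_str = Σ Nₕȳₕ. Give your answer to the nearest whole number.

Var(Ŷ_str) = Σₕ Nₕ²(1 − fₕ)sₕ²/nₕ.
Dept IV: 15978²·(1 − 1205/15978)·417.5/1205 = 8.1782531 × 10^7.
Dept II: 19491²·(1 − 4087/19491)·1071/4087 = 7.8677847 × 10^7.
Dept III: 8386²·(1 − 1494/8386)·188/1494 = 7.272896 × 10^6.
Sum = 1.6773327 × 10^8.
SE = √(1.6773327 × 10^8) = 12951.

12951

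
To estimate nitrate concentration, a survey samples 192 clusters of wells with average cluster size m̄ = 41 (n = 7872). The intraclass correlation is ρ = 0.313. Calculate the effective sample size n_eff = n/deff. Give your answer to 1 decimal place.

582.2

deff = 1 + (41 − 1)·0.313 = 1 + 12.52 = 13.52.
n_eff = 7872 / 13.52 = 582.2.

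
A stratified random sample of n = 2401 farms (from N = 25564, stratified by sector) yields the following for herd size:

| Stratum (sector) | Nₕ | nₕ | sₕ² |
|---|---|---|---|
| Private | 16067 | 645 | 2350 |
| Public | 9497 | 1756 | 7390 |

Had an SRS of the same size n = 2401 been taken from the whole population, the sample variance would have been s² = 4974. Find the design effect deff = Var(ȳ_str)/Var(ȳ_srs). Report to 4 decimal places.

0.9882

Var(ȳ_str) = Σ Wₕ²(1−fₕ)sₕ²/nₕ with Wₕ = Nₕ/25564:
  Private: (16067/25564)²·(1−645/16067)·2350/645 = 1.3814209
  Public: (9497/25564)²·(1−1756/9497)·7390/1756 = 0.47341914
  → Var(ȳ_str) = 1.85484.
Var(ȳ_srs) = (1 − 2401/25564)·4974/2401 = 1.8770663.
deff = 1.85484 / 1.8770663 = 0.9882.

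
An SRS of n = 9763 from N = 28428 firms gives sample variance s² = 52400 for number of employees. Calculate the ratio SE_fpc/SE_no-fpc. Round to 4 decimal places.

f = n/N = 9763/28428 = 0.34342901.
SE_no-fpc = √(s²/n) = 2.3167224; SE_fpc = √((1−f)s²/n) = 1.8772186.
Ratio = √(1−f) = 0.81029068.

0.8103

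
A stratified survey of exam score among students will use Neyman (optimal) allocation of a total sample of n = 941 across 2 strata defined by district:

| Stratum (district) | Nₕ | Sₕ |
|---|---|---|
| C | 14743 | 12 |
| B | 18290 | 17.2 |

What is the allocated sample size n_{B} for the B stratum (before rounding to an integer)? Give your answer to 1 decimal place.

Neyman allocation: nₕ = n·NₕSₕ / Σⱼ NⱼSⱼ.
Σ NⱼSⱼ = 14743·12 + 18290·17.2 = 491504.
n_{B} = 941·18290·17.2 / 491504 = 602.3.

602.3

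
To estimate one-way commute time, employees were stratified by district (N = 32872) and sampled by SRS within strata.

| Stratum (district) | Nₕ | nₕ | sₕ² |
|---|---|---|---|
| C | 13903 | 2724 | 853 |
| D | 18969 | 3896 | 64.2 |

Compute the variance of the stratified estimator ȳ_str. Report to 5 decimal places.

0.04940

Var(ȳ_str) = Σₕ Wₕ²(1 − fₕ)sₕ²/nₕ with Wₕ = Nₕ/N, N = 32872.
C: Wₕ = 0.42294354; term = 0.42294354²·(1 − 0.19592894)·853/2724 = 0.045040287.
D: Wₕ = 0.57705646; term = 0.57705646²·(1 − 0.20538774)·64.2/3896 = 0.0043602155.
Sum = 0.049400503.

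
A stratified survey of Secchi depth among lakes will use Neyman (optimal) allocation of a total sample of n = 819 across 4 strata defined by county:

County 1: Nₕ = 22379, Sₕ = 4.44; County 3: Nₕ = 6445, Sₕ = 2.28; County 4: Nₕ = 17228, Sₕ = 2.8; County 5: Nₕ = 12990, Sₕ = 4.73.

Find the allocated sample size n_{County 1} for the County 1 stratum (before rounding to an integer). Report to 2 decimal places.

363.72

Neyman allocation: nₕ = n·NₕSₕ / Σⱼ NⱼSⱼ.
Σ NⱼSⱼ = 22379·4.44 + 6445·2.28 + 17228·2.8 + 12990·4.73 = 223738.46.
n_{County 1} = 819·22379·4.44 / 223738.46 = 363.72.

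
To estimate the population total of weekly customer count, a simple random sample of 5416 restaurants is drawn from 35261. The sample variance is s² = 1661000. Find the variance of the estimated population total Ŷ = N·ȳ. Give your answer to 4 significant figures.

Var(Ŷ) = N²·Var(ȳ) = N²·(1 − n/N)·s²/n.
f = 5416/35261 = 0.15359746; Var(ȳ) = 0.84640254·1661000/5416 = 259.57803.
Var(Ŷ) = 35261² · 259.57803 = 3.2274326 × 10^11.

3.227 × 10^11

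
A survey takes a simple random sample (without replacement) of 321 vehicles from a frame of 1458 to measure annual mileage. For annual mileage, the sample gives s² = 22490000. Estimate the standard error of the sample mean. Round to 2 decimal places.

Under SRS without replacement, Var(ȳ) = (1 − f)·s²/n with f = n/N = 321/1458 = 0.22016461.
Var(ȳ) = (1 − 0.22016461)·22490000/321 = 0.77983539·70062.305 = 54637.065.
SE(ȳ) = √(54637.065) = 233.75.

233.75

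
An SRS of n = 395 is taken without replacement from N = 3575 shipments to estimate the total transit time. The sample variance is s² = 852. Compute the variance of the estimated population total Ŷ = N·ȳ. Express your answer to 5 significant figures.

2.4521 × 10^7

Var(Ŷ) = N²·Var(ȳ) = N²·(1 − n/N)·s²/n.
f = 395/3575 = 0.11048951; Var(ȳ) = 0.88951049·852/395 = 1.9186403.
Var(Ŷ) = 3575² · 1.9186403 = 2.4521422 × 10^7.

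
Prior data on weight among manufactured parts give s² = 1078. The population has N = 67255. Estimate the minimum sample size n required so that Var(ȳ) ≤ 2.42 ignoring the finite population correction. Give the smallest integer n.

Without fpc, n₀ = s²/D = 1078/2.42 = 445.4545.
Rounding up, n = 446.

446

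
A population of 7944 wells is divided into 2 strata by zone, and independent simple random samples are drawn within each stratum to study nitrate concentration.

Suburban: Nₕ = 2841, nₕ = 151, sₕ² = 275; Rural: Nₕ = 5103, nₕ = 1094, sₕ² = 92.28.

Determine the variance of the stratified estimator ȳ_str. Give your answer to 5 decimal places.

0.24789

Var(ȳ_str) = Σₕ Wₕ²(1 − fₕ)sₕ²/nₕ with Wₕ = Nₕ/N, N = 7944.
Suburban: Wₕ = 0.35762840; term = 0.35762840²·(1 − 0.05315030)·275/151 = 0.22054681.
Rural: Wₕ = 0.64237160; term = 0.64237160²·(1 − 0.21438370)·92.28/1094 = 0.027344716.
Sum = 0.24789153.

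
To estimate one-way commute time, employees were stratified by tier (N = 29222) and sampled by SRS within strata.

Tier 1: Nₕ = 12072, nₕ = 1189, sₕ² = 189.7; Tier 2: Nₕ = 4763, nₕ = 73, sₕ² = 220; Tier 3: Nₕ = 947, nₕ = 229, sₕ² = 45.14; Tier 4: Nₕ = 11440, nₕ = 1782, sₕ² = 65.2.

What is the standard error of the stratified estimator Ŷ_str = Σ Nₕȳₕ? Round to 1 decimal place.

Var(Ŷ_str) = Σₕ Nₕ²(1 − fₕ)sₕ²/nₕ.
Tier 1: 12072²·(1 − 1189/12072)·189.7/1189 = 2.0961064 × 10^7.
Tier 2: 4763²·(1 − 73/4763)·220/73 = 6.7321416 × 10^7.
Tier 3: 947²·(1 − 229/947)·45.14/229 = 134029.53.
Tier 4: 11440²·(1 − 1782/11440)·65.2/1782 = 4.0425288 × 10^6.
Sum = 9.2459038 × 10^7.
SE = √(9.2459038 × 10^7) = 9615.6.

9615.6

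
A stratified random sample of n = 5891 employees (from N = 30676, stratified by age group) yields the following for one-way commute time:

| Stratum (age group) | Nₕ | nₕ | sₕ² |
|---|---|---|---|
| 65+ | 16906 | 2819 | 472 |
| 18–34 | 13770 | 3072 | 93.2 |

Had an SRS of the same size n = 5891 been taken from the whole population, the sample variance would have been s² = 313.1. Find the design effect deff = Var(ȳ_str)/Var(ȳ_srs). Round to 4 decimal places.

1.0974

Var(ȳ_str) = Σ Wₕ²(1−fₕ)sₕ²/nₕ with Wₕ = Nₕ/30676:
  65+: (16906/30676)²·(1−2819/16906)·472/2819 = 0.042374915
  18–34: (13770/30676)²·(1−3072/13770)·93.2/3072 = 0.0047493456
  → Var(ȳ_str) = 0.047124261.
Var(ȳ_srs) = (1 − 5891/30676)·313.1/5891 = 0.042942195.
deff = 0.047124261 / 0.042942195 = 1.0974.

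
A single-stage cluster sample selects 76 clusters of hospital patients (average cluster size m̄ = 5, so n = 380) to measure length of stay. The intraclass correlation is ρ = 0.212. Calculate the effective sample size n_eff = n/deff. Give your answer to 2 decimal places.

deff = 1 + (5 − 1)·0.212 = 1 + 0.848 = 1.848.
n_eff = 380 / 1.848 = 205.63.

205.63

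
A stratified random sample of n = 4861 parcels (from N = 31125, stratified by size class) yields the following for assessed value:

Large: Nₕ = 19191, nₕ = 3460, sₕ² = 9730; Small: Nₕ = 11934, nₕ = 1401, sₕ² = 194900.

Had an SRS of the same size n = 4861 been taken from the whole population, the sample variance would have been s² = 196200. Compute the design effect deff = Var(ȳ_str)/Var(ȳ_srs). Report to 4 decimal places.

0.5557

Var(ȳ_str) = Σ Wₕ²(1−fₕ)sₕ²/nₕ with Wₕ = Nₕ/31125:
  Large: (19191/31125)²·(1−3460/19191)·9730/3460 = 0.87633863
  Small: (11934/31125)²·(1−1401/11934)·194900/1401 = 18.050661
  → Var(ȳ_str) = 18.927.
Var(ȳ_srs) = (1 − 4861/31125)·196200/4861 = 34.058451.
deff = 18.927 / 34.058451 = 0.5557.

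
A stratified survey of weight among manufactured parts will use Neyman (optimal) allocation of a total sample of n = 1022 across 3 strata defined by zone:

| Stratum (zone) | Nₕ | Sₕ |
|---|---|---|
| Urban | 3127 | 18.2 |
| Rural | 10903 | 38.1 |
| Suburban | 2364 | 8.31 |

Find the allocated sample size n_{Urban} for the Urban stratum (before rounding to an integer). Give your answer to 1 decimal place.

118.2

Neyman allocation: nₕ = n·NₕSₕ / Σⱼ NⱼSⱼ.
Σ NⱼSⱼ = 3127·18.2 + 10903·38.1 + 2364·8.31 = 491960.54.
n_{Urban} = 1022·3127·18.2 / 491960.54 = 118.2.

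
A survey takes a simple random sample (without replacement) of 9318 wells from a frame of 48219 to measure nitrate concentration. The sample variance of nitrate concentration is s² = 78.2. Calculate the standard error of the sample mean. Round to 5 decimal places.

0.08228

Under SRS without replacement, Var(ȳ) = (1 − f)·s²/n with f = n/N = 9318/48219 = 0.19324333.
Var(ȳ) = (1 − 0.19324333)·78.2/9318 = 0.80675667·0.0083923589 = 0.0067705915.
SE(ȳ) = √(0.0067705915) = 0.08228.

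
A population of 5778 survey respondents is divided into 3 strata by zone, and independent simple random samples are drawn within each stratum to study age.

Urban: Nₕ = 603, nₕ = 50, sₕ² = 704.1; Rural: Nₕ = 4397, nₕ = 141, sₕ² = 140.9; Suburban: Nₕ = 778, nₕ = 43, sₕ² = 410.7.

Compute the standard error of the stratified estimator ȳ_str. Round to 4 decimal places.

Var(ȳ_str) = Σₕ Wₕ²(1 − fₕ)sₕ²/nₕ with Wₕ = Nₕ/N, N = 5778.
Urban: Wₕ = 0.10436137; term = 0.10436137²·(1 − 0.08291874)·704.1/50 = 0.14065388.
Rural: Wₕ = 0.76098996; term = 0.76098996²·(1 − 0.03206732)·140.9/141 = 0.56013781.
Suburban: Wₕ = 0.13464867; term = 0.13464867²·(1 − 0.05526992)·410.7/43 = 0.16359428.
Sum = 0.86438597.
SE = √(0.86438597) = 0.9297.

0.9297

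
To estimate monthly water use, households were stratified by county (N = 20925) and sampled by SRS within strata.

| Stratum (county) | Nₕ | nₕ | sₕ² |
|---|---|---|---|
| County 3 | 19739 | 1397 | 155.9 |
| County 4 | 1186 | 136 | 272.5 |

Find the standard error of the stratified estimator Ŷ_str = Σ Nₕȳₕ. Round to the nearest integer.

Var(Ŷ_str) = Σₕ Nₕ²(1 − fₕ)sₕ²/nₕ.
County 3: 19739²·(1 − 1397/19739)·155.9/1397 = 4.0403738 × 10^7.
County 4: 1186²·(1 − 136/1186)·272.5/136 = 2.4951783 × 10^6.
Sum = 4.2898916 × 10^7.
SE = √(4.2898916 × 10^7) = 6550.

6550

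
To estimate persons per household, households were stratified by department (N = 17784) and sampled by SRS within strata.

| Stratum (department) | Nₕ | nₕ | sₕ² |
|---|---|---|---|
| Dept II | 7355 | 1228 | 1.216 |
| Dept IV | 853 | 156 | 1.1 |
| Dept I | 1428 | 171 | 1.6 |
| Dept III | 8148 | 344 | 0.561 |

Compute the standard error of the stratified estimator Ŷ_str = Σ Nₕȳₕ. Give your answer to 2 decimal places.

411.47

Var(Ŷ_str) = Σₕ Nₕ²(1 − fₕ)sₕ²/nₕ.
Dept II: 7355²·(1 − 1228/7355)·1.216/1228 = 44623.719.
Dept IV: 853²·(1 − 156/853)·1.1/156 = 4192.2763.
Dept I: 1428²·(1 − 171/1428)·1.6/171 = 16795.284.
Dept III: 8148²·(1 − 344/8148)·0.561/344 = 103698.55.
Sum = 169309.83.
SE = √(169309.83) = 411.47.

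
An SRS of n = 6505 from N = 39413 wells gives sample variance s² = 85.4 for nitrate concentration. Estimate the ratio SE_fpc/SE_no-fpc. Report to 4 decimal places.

0.9138

f = n/N = 6505/39413 = 0.16504707.
SE_no-fpc = √(s²/n) = 0.11457907; SE_fpc = √((1−f)s²/n) = 0.10469749.
Ratio = √(1−f) = 0.91375759.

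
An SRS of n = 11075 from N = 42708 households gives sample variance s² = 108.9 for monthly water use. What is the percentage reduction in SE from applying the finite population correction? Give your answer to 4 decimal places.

f = n/N = 11075/42708 = 0.25931910.
SE_no-fpc = √(s²/n) = 0.099161268; SE_fpc = √((1−f)s²/n) = 0.085340984.
Ratio = √(1−f) = 0.86062820. Reduction = 100·(1 − 0.86062820) = 13.9372%.

13.9372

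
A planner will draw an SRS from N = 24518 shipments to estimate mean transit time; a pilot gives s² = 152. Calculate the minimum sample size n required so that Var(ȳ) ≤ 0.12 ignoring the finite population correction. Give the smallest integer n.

1267

Without fpc, n₀ = s²/D = 152/0.12 = 1266.6667.
Rounding up, n = 1267.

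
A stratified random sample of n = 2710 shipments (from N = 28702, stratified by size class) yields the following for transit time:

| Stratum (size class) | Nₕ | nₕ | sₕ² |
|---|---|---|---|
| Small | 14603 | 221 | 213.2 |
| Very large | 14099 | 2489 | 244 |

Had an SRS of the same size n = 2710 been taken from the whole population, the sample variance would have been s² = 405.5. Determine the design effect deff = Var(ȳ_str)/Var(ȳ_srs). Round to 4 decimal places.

1.9588

Var(ȳ_str) = Σ Wₕ²(1−fₕ)sₕ²/nₕ with Wₕ = Nₕ/28702:
  Small: (14603/28702)²·(1−221/14603)·213.2/221 = 0.24594159
  Very large: (14099/28702)²·(1−2489/14099)·244/2489 = 0.019478753
  → Var(ȳ_str) = 0.26542034.
Var(ȳ_srs) = (1 − 2710/28702)·405.5/2710 = 0.13550306.
deff = 0.26542034 / 0.13550306 = 1.9588.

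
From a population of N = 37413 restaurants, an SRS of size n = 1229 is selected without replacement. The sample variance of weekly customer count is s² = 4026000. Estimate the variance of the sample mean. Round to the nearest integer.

3168

Under SRS without replacement, Var(ȳ) = (1 − f)·s²/n with f = n/N = 1229/37413 = 0.03284954.
Var(ȳ) = (1 − 0.03284954)·4026000/1229 = 0.96715046·3275.834 = 3168.2244.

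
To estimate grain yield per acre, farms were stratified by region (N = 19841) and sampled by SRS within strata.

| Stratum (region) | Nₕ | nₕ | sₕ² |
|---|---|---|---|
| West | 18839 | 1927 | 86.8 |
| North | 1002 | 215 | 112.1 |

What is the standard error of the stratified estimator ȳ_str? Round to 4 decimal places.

0.1936

Var(ȳ_str) = Σₕ Wₕ²(1 − fₕ)sₕ²/nₕ with Wₕ = Nₕ/N, N = 19841.
West: Wₕ = 0.94949851; term = 0.94949851²·(1 − 0.10228781)·86.8/1927 = 0.036455555.
North: Wₕ = 0.05050149; term = 0.05050149²·(1 − 0.21457086)·112.1/215 = 0.0010444376.
Sum = 0.037499993.
SE = √(0.037499993) = 0.1936.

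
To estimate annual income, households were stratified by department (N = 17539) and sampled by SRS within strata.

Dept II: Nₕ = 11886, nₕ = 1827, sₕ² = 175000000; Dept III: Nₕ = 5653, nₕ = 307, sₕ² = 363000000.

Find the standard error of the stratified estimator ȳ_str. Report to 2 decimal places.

Var(ȳ_str) = Σₕ Wₕ²(1 − fₕ)sₕ²/nₕ with Wₕ = Nₕ/N, N = 17539.
Dept II: Wₕ = 0.67768972; term = 0.67768972²·(1 − 0.15371025)·175000000/1827 = 37228.915.
Dept III: Wₕ = 0.32231028; term = 0.32231028²·(1 − 0.05430745)·363000000/307 = 116162.66.
Sum = 153391.58.
SE = √(153391.58) = 391.65.

391.65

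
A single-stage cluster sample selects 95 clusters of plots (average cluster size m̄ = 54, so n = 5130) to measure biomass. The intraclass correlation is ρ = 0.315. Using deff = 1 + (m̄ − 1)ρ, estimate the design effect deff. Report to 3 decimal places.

deff = 1 + (54 − 1)·0.315 = 1 + 16.695 = 17.695.

17.695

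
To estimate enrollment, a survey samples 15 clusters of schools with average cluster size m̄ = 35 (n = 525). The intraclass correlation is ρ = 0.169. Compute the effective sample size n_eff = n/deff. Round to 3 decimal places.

77.824

deff = 1 + (35 − 1)·0.169 = 1 + 5.746 = 6.746.
n_eff = 525 / 6.746 = 77.824.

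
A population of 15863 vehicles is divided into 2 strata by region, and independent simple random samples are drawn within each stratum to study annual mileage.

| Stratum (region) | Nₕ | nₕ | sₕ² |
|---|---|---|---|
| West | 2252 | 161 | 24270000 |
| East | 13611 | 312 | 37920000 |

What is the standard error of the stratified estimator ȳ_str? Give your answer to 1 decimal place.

300.4

Var(ȳ_str) = Σₕ Wₕ²(1 − fₕ)sₕ²/nₕ with Wₕ = Nₕ/N, N = 15863.
West: Wₕ = 0.14196558; term = 0.14196558²·(1 − 0.07149201)·24270000/161 = 2820.9518.
East: Wₕ = 0.85803442; term = 0.85803442²·(1 − 0.02292264)·37920000/312 = 87428.315.
Sum = 90249.267.
SE = √(90249.267) = 300.4.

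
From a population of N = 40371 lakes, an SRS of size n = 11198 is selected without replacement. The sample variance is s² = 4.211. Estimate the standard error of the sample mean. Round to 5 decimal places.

Under SRS without replacement, Var(ȳ) = (1 − f)·s²/n with f = n/N = 11198/40371 = 0.27737733.
Var(ȳ) = (1 − 0.27737733)·4.211/11198 = 0.72262267·3.7604929 × 10^-4 = 2.7174175 × 10^-4.
SE(ȳ) = √(2.7174175 × 10^-4) = 0.01648.

0.01648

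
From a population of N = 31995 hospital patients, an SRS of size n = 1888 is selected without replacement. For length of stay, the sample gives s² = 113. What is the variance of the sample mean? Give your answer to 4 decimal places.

0.0563

Under SRS without replacement, Var(ȳ) = (1 − f)·s²/n with f = n/N = 1888/31995 = 0.05900922.
Var(ȳ) = (1 − 0.05900922)·113/1888 = 0.94099078·0.059851695 = 0.056319893.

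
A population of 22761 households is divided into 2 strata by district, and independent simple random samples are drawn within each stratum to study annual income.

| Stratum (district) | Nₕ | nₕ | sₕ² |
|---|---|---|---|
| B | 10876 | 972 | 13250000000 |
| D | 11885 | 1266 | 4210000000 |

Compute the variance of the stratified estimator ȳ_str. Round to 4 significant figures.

3.644 × 10^6

Var(ȳ_str) = Σₕ Wₕ²(1 − fₕ)sₕ²/nₕ with Wₕ = Nₕ/N, N = 22761.
B: Wₕ = 0.47783489; term = 0.47783489²·(1 − 0.08937109)·13250000000/972 = 2.8343062 × 10^6.
D: Wₕ = 0.52216511; term = 0.52216511²·(1 − 0.10652082)·4210000000/1266 = 810118.44.
Sum = 3.6444246 × 10^6.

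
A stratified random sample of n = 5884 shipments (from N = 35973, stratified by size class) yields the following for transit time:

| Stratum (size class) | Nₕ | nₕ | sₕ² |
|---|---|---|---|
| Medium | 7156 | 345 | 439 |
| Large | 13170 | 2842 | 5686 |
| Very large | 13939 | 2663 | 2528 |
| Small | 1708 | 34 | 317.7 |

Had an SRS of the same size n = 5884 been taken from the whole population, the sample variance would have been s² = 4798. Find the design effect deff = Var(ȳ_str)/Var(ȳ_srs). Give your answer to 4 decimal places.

0.5779

Var(ȳ_str) = Σ Wₕ²(1−fₕ)sₕ²/nₕ with Wₕ = Nₕ/35973:
  Medium: (7156/35973)²·(1−345/7156)·439/345 = 0.047926236
  Large: (13170/35973)²·(1−2842/13170)·5686/2842 = 0.21029622
  Very large: (13939/35973)²·(1−2663/13939)·2528/2663 = 0.11530265
  Small: (1708/35973)²·(1−34/1708)·317.7/34 = 0.020645638
  → Var(ȳ_str) = 0.39417074.
Var(ȳ_srs) = (1 − 5884/35973)·4798/5884 = 0.68205387.
deff = 0.39417074 / 0.68205387 = 0.5779.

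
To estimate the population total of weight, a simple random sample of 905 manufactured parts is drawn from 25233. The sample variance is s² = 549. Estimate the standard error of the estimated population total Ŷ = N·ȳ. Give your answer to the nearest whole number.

19297

Var(Ŷ) = N²·Var(ȳ) = N²·(1 − n/N)·s²/n.
f = 905/25233 = 0.03586573; Var(ȳ) = 0.96413427·549/905 = 0.58487261.
Var(Ŷ) = 25233² · 0.58487261 = 3.723909 × 10^8.
SE(Ŷ) = √(3.723909 × 10^8) = 19297.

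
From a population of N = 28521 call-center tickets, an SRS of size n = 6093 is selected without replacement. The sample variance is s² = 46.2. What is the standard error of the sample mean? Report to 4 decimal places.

Under SRS without replacement, Var(ȳ) = (1 − f)·s²/n with f = n/N = 6093/28521 = 0.21363206.
Var(ȳ) = (1 − 0.21363206)·46.2/6093 = 0.78636794·0.0075824717 = 0.0059626126.
SE(ȳ) = √(0.0059626126) = 0.0772.

0.0772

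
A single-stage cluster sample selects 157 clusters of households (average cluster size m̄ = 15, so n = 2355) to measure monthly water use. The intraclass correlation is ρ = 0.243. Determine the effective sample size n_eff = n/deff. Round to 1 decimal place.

deff = 1 + (15 − 1)·0.243 = 1 + 3.402 = 4.402.
n_eff = 2355 / 4.402 = 535.0.

535.0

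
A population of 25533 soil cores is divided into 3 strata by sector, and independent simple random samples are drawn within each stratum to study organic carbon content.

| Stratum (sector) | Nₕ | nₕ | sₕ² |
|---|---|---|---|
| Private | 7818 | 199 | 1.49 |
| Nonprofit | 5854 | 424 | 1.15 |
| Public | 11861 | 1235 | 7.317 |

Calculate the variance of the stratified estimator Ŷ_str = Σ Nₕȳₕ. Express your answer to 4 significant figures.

Var(Ŷ_str) = Σₕ Nₕ²(1 − fₕ)sₕ²/nₕ.
Private: 7818²·(1 − 199/7818)·1.49/199 = 445991.76.
Nonprofit: 5854²·(1 − 424/5854)·1.15/424 = 86215.337.
Public: 11861²·(1 − 1235/11861)·7.317/1235 = 746719.02.
Sum = 1.2789261 × 10^6.

1.279 × 10^6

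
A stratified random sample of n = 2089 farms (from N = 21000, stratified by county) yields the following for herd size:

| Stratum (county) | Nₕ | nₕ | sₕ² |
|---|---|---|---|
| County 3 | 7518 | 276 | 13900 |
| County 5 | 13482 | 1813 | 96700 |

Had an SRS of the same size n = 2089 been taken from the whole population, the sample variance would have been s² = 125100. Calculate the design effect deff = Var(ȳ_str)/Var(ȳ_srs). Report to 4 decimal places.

0.4681

Var(ȳ_str) = Σ Wₕ²(1−fₕ)sₕ²/nₕ with Wₕ = Nₕ/21000:
  County 3: (7518/21000)²·(1−276/7518)·13900/276 = 6.2176743
  County 5: (13482/21000)²·(1−1813/13482)·96700/1813 = 19.027338
  → Var(ȳ_str) = 25.245012.
Var(ȳ_srs) = (1 − 2089/21000)·125100/2089 = 53.92797.
deff = 25.245012 / 53.92797 = 0.4681.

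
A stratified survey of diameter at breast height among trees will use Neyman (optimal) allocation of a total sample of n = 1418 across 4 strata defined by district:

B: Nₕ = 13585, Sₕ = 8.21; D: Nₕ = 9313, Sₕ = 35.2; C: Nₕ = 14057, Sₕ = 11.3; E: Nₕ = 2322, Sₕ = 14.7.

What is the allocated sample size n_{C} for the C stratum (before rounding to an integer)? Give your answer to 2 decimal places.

Neyman allocation: nₕ = n·NₕSₕ / Σⱼ NⱼSⱼ.
Σ NⱼSⱼ = 13585·8.21 + 9313·35.2 + 14057·11.3 + 2322·14.7 = 632327.95.
n_{C} = 1418·14057·11.3 / 632327.95 = 356.21.

356.21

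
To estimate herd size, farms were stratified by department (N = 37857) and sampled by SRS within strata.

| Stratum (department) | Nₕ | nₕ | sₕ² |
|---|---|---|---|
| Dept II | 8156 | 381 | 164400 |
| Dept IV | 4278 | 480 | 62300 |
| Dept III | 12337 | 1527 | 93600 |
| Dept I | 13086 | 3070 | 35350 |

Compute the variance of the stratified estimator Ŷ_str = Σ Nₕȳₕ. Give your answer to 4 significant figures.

Var(Ŷ_str) = Σₕ Nₕ²(1 − fₕ)sₕ²/nₕ.
Dept II: 8156²·(1 − 381/8156)·164400/381 = 2.7362417 × 10^10.
Dept IV: 4278²·(1 − 480/4278)·62300/480 = 2.1088348 × 10^9.
Dept III: 12337²·(1 − 1527/12337)·93600/1527 = 8.1747046 × 10^9.
Dept I: 13086²·(1 − 3070/13086)·35350/3070 = 1.509219 × 10^9.
Sum = 3.9155175 × 10^10.

3.916 × 10^10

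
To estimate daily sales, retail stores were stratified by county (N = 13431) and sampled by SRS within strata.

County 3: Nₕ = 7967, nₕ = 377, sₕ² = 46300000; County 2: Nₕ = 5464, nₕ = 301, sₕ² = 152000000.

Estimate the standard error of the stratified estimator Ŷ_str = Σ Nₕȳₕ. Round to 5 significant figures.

Var(Ŷ_str) = Σₕ Nₕ²(1 − fₕ)sₕ²/nₕ.
County 3: 7967²·(1 − 377/7967)·46300000/377 = 7.426364 × 10^12.
County 2: 5464²·(1 − 301/5464)·152000000/301 = 1.4245901 × 10^13.
Sum = 2.1672265 × 10^13.
SE = √(2.1672265 × 10^13) = 4.6553 × 10^6.

4.6553 × 10^6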